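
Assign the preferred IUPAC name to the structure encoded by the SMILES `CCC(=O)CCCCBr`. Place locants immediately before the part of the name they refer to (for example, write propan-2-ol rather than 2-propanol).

The longest chain bearing the carbonyl is 7 carbons long (heptane).
The highest-priority functional group is a ketone (C=O on an internal carbon), so the name ends in -one.
Number the chain so that numbering from this end puts the carbonyl group at C-3 rather than C-5.
With this numbering: the carbonyl at C-3; a bromo group at C-7.
The name is 7-bromoheptan-3-one.

7-bromoheptan-3-one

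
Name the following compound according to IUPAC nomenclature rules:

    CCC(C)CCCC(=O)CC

7-methylnonan-3-one

Counting along the main chain through the carbonyl gives 9 carbons: the parent is nonane.
The highest-priority functional group is a ketone (C=O on an internal carbon), so the name ends in -one.
The numbering direction is chosen so that numbering from this end puts the carbonyl group at C-3 rather than C-7.
This places the carbonyl at C-3; a methyl group at C-7.
Putting it together: 7-methylnonan-3-one.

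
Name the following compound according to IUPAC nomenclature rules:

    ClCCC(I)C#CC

6-chloro-4-iodohex-2-yne

The longest carbon chain that includes the multiple bond has 6 carbons, so the parent hydride is hexane.
The chain contains a C≡C triple bond, so the unsaturation ending is -yne.
The numbering direction is chosen so that numbering from this end puts the triple bond at C-2 rather than C-4.
That gives the triple bond between C-2 and C-3; a chloro group at C-6; an iodo group at C-4.
Prefixes are listed alphabetically: chloro, iodo.
Assembling the pieces gives 6-chloro-4-iodohex-2-yne.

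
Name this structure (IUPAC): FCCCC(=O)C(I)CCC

1-fluoro-5-iodooctan-4-one

The longest carbon chain that includes the carbonyl has 8 carbons, so the parent hydride is octane.
The principal characteristic group is a ketone (C=O on an internal carbon), named with the suffix -one.
Number the chain so that numbering from this end puts the carbonyl group at C-4 rather than C-5.
With this numbering: the carbonyl at C-4; a fluoro group at C-1; an iodo group at C-5.
Prefixes are listed alphabetically: fluoro, iodo.
Putting it together: 1-fluoro-5-iodooctan-4-one.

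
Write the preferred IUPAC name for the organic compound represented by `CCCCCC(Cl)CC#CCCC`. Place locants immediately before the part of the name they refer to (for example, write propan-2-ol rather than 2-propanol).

The longest chain bearing the multiple bond is 12 carbons long (dodecane).
The chain contains a C≡C triple bond, so the unsaturation ending is -yne.
The numbering direction is chosen so that numbering from this end puts the triple bond at C-4 rather than C-8.
This places the triple bond between C-4 and C-5; a chloro group at C-7.
Putting it together: 7-chlorododec-4-yne.

7-chlorododec-4-yne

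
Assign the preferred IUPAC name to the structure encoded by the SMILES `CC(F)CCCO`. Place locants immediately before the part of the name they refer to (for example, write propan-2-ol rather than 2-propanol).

4-fluoropentan-1-ol

Counting along the main chain through the –OH group gives 5 carbons: the parent is pentane.
An alcohol (–OH) is the principal characteristic group, giving the suffix -ol.
Number the chain so that numbering from this end puts the hydroxyl group at C-1 rather than C-5.
That gives the hydroxyl at C-1; a fluoro group at C-4.
The name is 4-fluoropentan-1-ol.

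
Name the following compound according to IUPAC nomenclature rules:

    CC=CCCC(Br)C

6-bromohept-2-ene

The longest chain bearing the multiple bond is 7 carbons long (heptane).
A C=C double bond in the chain gives the infix -ene-.
The numbering direction is chosen so that numbering from this end puts the double bond at C-2 rather than C-5.
This places the double bond between C-2 and C-3; a bromo group at C-6.
Assembling the pieces gives 6-bromohept-2-ene.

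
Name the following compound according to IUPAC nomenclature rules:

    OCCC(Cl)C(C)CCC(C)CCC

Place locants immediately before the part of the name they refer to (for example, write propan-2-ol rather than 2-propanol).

3-chloro-4,7-dimethyldecan-1-ol

The longest chain bearing the –OH group is 10 carbons long (decane).
The highest-priority functional group is an alcohol (–OH), so the name ends in -ol.
Choose the numbering such that numbering from this end puts the hydroxyl group at C-1 rather than C-10.
This places the hydroxyl at C-1; a chloro group at C-3; methyl groups at C-4 and C-7.
Prefixes are listed alphabetically: chloro, methyl.
Assembling the pieces gives 3-chloro-4,7-dimethyldecan-1-ol.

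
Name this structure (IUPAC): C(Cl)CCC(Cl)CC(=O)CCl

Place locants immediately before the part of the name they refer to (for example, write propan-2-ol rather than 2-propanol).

1,4,7-trichloroheptan-2-one

The longest chain bearing the carbonyl is 7 carbons long (heptane).
The principal characteristic group is a ketone (C=O on an internal carbon), named with the suffix -one.
Choose the numbering such that numbering from this end puts the carbonyl group at C-2 rather than C-6.
This places the carbonyl at C-2; chloro groups at C-1 and C-4 and C-7.
Assembling the pieces gives 1,4,7-trichloroheptan-2-one.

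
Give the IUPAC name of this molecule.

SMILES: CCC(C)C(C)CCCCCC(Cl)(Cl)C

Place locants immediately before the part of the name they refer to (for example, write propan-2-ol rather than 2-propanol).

The longest continuous carbon chain has 11 atoms, so the parent hydride is undecane.
Number the chain so that the substituent locant set {2,2,8,9} is lower than {3,4,10,10} at the first point of difference.
That gives two chloro groups at C-2; methyl groups at C-8 and C-9.
The substituents are ordered alphabetically, ignoring any di-/tri- multipliers.
Putting it together: 2,2-dichloro-8,9-dimethylundecane.

2,2-dichloro-8,9-dimethylundecane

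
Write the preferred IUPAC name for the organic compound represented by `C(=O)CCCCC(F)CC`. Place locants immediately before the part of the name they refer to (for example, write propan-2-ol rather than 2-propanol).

6-fluorooctanal

Counting along the main chain through the –CHO group gives 8 carbons: the parent is octane.
The highest-priority functional group is an aldehyde (terminal –CHO), so the name ends in -al.
Number the chain so that the aldehyde carbon is C-1 by definition.
That gives a fluoro group at C-6.
Assembling the pieces gives 6-fluorooctanal.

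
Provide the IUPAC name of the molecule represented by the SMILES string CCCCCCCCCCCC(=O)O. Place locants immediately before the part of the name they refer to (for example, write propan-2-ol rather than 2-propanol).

The longest chain bearing the –COOH group is 12 carbons long (dodecane).
The principal characteristic group is a carboxylic acid (terminal –COOH), named with the suffix -oic acid.
Choose the numbering such that the carboxylic acid carbon is C-1 by definition.
Putting it together: dodecanoic acid.

dodecanoic acid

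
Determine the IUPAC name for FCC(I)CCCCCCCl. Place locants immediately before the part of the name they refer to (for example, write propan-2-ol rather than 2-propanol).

8-chloro-1-fluoro-2-iodooctane

The parent chain contains 8 carbons (octane).
Choose the numbering such that the substituent locant set {1,2,8} is lower than {1,7,8} at the first point of difference.
With this numbering: a chloro group at C-8; a fluoro group at C-1; an iodo group at C-2.
The substituents are ordered alphabetically, ignoring any di-/tri- multipliers.
Assembling the pieces gives 8-chloro-1-fluoro-2-iodooctane.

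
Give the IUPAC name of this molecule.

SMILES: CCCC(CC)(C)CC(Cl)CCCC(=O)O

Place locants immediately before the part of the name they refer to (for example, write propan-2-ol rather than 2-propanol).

Counting along the main chain through the –COOH group gives 10 carbons: the parent is decane.
A carboxylic acid (terminal –COOH) is the principal characteristic group, giving the suffix -oic acid.
Choose the numbering such that the carboxylic acid carbon is C-1 by definition.
With this numbering: a chloro group at C-5; an ethyl group at C-7; a methyl group at C-7.
Substituent prefixes are cited in alphabetical order (multiplying prefixes like di-/tri- are ignored for ordering).
Putting it together: 5-chloro-7-ethyl-7-methyldecanoic acid.

5-chloro-7-ethyl-7-methyldecanoic acid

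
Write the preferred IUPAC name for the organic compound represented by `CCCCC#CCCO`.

The longest carbon chain that includes the –OH group and the multiple bond has 8 carbons, so the parent hydride is octane.
The principal characteristic group is an alcohol (–OH), named with the suffix -ol.
The chain contains a C≡C triple bond, so the unsaturation ending is -yne.
Choose the numbering such that numbering from this end puts the hydroxyl group at C-1 rather than C-8.
This places the hydroxyl at C-1; the triple bond between C-3 and C-4.
The name is oct-3-yn-1-ol.

oct-3-yn-1-ol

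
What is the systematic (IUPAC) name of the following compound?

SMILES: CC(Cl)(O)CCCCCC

2-chlorooctan-2-ol

The longest carbon chain that includes the –OH group has 8 carbons, so the parent hydride is octane.
The principal characteristic group is an alcohol (–OH), named with the suffix -ol.
Choose the numbering such that numbering from this end puts the hydroxyl group at C-2 rather than C-7.
With this numbering: the hydroxyl at C-2; a chloro group at C-2.
The name is 2-chlorooctan-2-ol.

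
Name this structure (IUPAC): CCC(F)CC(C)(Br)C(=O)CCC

5-bromo-7-fluoro-5-methylnonan-4-one

The longest carbon chain that includes the carbonyl has 9 carbons, so the parent hydride is nonane.
The highest-priority functional group is a ketone (C=O on an internal carbon), so the name ends in -one.
The numbering direction is chosen so that numbering from this end puts the carbonyl group at C-4 rather than C-6.
With this numbering: the carbonyl at C-4; a bromo group at C-5; a fluoro group at C-7; a methyl group at C-5.
Substituent prefixes are cited in alphabetical order (multiplying prefixes like di-/tri- are ignored for ordering).
Assembling the pieces gives 5-bromo-7-fluoro-5-methylnonan-4-one.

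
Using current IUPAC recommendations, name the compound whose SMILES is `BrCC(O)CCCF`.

1-bromo-5-fluoropentan-2-ol

The longest chain bearing the –OH group is 5 carbons long (pentane).
The highest-priority functional group is an alcohol (–OH), so the name ends in -ol.
The numbering direction is chosen so that numbering from this end puts the hydroxyl group at C-2 rather than C-4.
With this numbering: the hydroxyl at C-2; a bromo group at C-1; a fluoro group at C-5.
Prefixes are listed alphabetically: bromo, fluoro.
Assembling the pieces gives 1-bromo-5-fluoropentan-2-ol.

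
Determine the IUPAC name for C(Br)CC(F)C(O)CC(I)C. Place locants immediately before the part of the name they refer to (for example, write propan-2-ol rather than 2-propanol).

1-bromo-3-fluoro-6-iodoheptan-4-ol

The longest carbon chain that includes the –OH group has 7 carbons, so the parent hydride is heptane.
The highest-priority functional group is an alcohol (–OH), so the name ends in -ol.
Number the chain so that the substituent locant set {1,3,6} is lower than {2,5,7} at the first point of difference.
This places the hydroxyl at C-4; a bromo group at C-1; a fluoro group at C-3; an iodo group at C-6.
Prefixes are listed alphabetically: bromo, fluoro, iodo.
The name is 1-bromo-3-fluoro-6-iodoheptan-4-ol.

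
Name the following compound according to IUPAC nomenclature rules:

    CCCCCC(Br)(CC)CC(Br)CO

The longest carbon chain that includes the –OH group has 9 carbons, so the parent hydride is nonane.
The principal characteristic group is an alcohol (–OH), named with the suffix -ol.
Number the chain so that numbering from this end puts the hydroxyl group at C-1 rather than C-9.
This places the hydroxyl at C-1; bromo groups at C-2 and C-4; an ethyl group at C-4.
Substituent prefixes are cited in alphabetical order (multiplying prefixes like di-/tri- are ignored for ordering).
The name is 2,4-dibromo-4-ethylnonan-1-ol.

2,4-dibromo-4-ethylnonan-1-ol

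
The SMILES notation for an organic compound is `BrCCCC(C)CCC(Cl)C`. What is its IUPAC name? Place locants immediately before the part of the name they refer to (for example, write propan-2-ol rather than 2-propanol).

1-bromo-7-chloro-4-methyloctane

The parent chain contains 8 carbons (octane).
Number the chain so that the substituent locant set {1,4,7} is lower than {2,5,8} at the first point of difference.
This places a bromo group at C-1; a chloro group at C-7; a methyl group at C-4.
The substituents are ordered alphabetically, ignoring any di-/tri- multipliers.
The name is 1-bromo-7-chloro-4-methyloctane.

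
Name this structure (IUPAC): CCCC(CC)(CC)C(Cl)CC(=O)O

Counting along the main chain through the –COOH group gives 7 carbons: the parent is heptane.
A carboxylic acid (terminal –COOH) is the principal characteristic group, giving the suffix -oic acid.
The numbering direction is chosen so that the carboxylic acid carbon is C-1 by definition.
With this numbering: a chloro group at C-3; two ethyl groups at C-4.
Substituent prefixes are cited in alphabetical order (multiplying prefixes like di-/tri- are ignored for ordering).
Putting it together: 3-chloro-4,4-diethylheptanoic acid.

3-chloro-4,4-diethylheptanoic acid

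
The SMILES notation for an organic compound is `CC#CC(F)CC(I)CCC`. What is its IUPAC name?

4-fluoro-6-iodonon-2-yne

The longest carbon chain that includes the multiple bond has 9 carbons, so the parent hydride is nonane.
There is one C≡C triple bond, indicated by the ending -yne.
Number the chain so that numbering from this end puts the triple bond at C-2 rather than C-7.
With this numbering: the triple bond between C-2 and C-3; a fluoro group at C-4; an iodo group at C-6.
Substituent prefixes are cited in alphabetical order (multiplying prefixes like di-/tri- are ignored for ordering).
The name is 4-fluoro-6-iodonon-2-yne.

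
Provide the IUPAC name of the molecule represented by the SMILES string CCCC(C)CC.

The longest continuous carbon chain has 6 atoms, so the parent hydride is hexane.
Choose the numbering such that the substituent locant set {3} is lower than {4} at the first point of difference.
That gives a methyl group at C-3.
Assembling the pieces gives 3-methylhexane.

3-methylhexane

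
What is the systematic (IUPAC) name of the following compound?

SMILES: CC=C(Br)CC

3-bromopent-2-ene

Counting along the main chain through the multiple bond gives 5 carbons: the parent is pentane.
A C=C double bond in the chain gives the infix -ene-.
Choose the numbering such that numbering from this end puts the double bond at C-2 rather than C-3.
That gives the double bond between C-2 and C-3; a bromo group at C-3.
Assembling the pieces gives 3-bromopent-2-ene.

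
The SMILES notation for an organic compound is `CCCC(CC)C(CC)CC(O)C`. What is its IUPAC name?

4,5-diethyloctan-2-ol

The longest carbon chain that includes the –OH group has 8 carbons, so the parent hydride is octane.
An alcohol (–OH) is the principal characteristic group, giving the suffix -ol.
Choose the numbering such that numbering from this end puts the hydroxyl group at C-2 rather than C-7.
With this numbering: the hydroxyl at C-2; ethyl groups at C-4 and C-5.
Assembling the pieces gives 4,5-diethyloctan-2-ol.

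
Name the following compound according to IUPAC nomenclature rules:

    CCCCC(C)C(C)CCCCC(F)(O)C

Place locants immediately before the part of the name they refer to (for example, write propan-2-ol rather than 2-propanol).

The longest carbon chain that includes the –OH group has 12 carbons, so the parent hydride is dodecane.
An alcohol (–OH) is the principal characteristic group, giving the suffix -ol.
The numbering direction is chosen so that numbering from this end puts the hydroxyl group at C-2 rather than C-11.
With this numbering: the hydroxyl at C-2; a fluoro group at C-2; methyl groups at C-7 and C-8.
Prefixes are listed alphabetically: fluoro, methyl.
Assembling the pieces gives 2-fluoro-7,8-dimethyldodecan-2-ol.

2-fluoro-7,8-dimethyldodecan-2-ol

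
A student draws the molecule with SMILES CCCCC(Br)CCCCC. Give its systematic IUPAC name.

5-bromodecane

The parent chain contains 10 carbons (decane).
The numbering direction is chosen so that the substituent locant set {5} is lower than {6} at the first point of difference.
With this numbering: a bromo group at C-5.
Putting it together: 5-bromodecane.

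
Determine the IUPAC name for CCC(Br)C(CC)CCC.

The parent chain contains 7 carbons (heptane).
Choose the numbering such that the substituent locant set {3,4} is lower than {4,5} at the first point of difference.
With this numbering: a bromo group at C-3; an ethyl group at C-4.
Substituent prefixes are cited in alphabetical order (multiplying prefixes like di-/tri- are ignored for ordering).
Assembling the pieces gives 3-bromo-4-ethylheptane.

3-bromo-4-ethylheptane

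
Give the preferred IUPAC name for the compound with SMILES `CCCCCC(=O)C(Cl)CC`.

Counting along the main chain through the carbonyl gives 9 carbons: the parent is nonane.
The principal characteristic group is a ketone (C=O on an internal carbon), named with the suffix -one.
The numbering direction is chosen so that numbering from this end puts the carbonyl group at C-4 rather than C-6.
With this numbering: the carbonyl at C-4; a chloro group at C-3.
Putting it together: 3-chlorononan-4-one.

3-chlorononan-4-one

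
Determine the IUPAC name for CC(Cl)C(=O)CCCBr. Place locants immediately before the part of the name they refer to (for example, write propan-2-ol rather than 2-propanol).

6-bromo-2-chlorohexan-3-one

The longest chain bearing the carbonyl is 6 carbons long (hexane).
The highest-priority functional group is a ketone (C=O on an internal carbon), so the name ends in -one.
Number the chain so that numbering from this end puts the carbonyl group at C-3 rather than C-4.
With this numbering: the carbonyl at C-3; a bromo group at C-6; a chloro group at C-2.
Substituent prefixes are cited in alphabetical order (multiplying prefixes like di-/tri- are ignored for ordering).
The name is 6-bromo-2-chlorohexan-3-one.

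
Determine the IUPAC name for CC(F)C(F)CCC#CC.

The longest carbon chain that includes the multiple bond has 8 carbons, so the parent hydride is octane.
A C≡C triple bond in the chain gives the infix -yne-.
Choose the numbering such that numbering from this end puts the triple bond at C-2 rather than C-6.
With this numbering: the triple bond between C-2 and C-3; fluoro groups at C-6 and C-7.
Putting it together: 6,7-difluorooct-2-yne.

6,7-difluorooct-2-yne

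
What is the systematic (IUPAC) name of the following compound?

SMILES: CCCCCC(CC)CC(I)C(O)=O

4-ethyl-2-iodononanoic acid

Counting along the main chain through the –COOH group gives 9 carbons: the parent is nonane.
The highest-priority functional group is a carboxylic acid (terminal –COOH), so the name ends in -oic acid.
Choose the numbering such that the carboxylic acid carbon is C-1 by definition.
With this numbering: an ethyl group at C-4; an iodo group at C-2.
The substituents are ordered alphabetically, ignoring any di-/tri- multipliers.
Assembling the pieces gives 4-ethyl-2-iodononanoic acid.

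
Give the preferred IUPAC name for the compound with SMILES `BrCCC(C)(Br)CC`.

1,3-dibromo-3-methylpentane

The longest continuous carbon chain has 5 atoms, so the parent hydride is pentane.
Choose the numbering such that the substituent locant set {1,3,3} is lower than {3,3,5} at the first point of difference.
With this numbering: bromo groups at C-1 and C-3; a methyl group at C-3.
Substituent prefixes are cited in alphabetical order (multiplying prefixes like di-/tri- are ignored for ordering).
The name is 1,3-dibromo-3-methylpentane.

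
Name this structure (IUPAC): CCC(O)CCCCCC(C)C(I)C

The longest carbon chain that includes the –OH group has 11 carbons, so the parent hydride is undecane.
The highest-priority functional group is an alcohol (–OH), so the name ends in -ol.
Number the chain so that numbering from this end puts the hydroxyl group at C-3 rather than C-9.
That gives the hydroxyl at C-3; an iodo group at C-10; a methyl group at C-9.
The substituents are ordered alphabetically, ignoring any di-/tri- multipliers.
Putting it together: 10-iodo-9-methylundecan-3-ol.

10-iodo-9-methylundecan-3-ol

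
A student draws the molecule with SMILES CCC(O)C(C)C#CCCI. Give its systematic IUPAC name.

8-iodo-4-methyloct-5-yn-3-ol

The longest chain bearing the –OH group and the multiple bond is 8 carbons long (octane).
An alcohol (–OH) is the principal characteristic group, giving the suffix -ol.
The chain contains a C≡C triple bond, so the unsaturation ending is -yne.
Number the chain so that numbering from this end puts the hydroxyl group at C-3 rather than C-6.
That gives the hydroxyl at C-3; the triple bond between C-5 and C-6; an iodo group at C-8; a methyl group at C-4.
The substituents are ordered alphabetically, ignoring any di-/tri- multipliers.
The name is 8-iodo-4-methyloct-5-yn-3-ol.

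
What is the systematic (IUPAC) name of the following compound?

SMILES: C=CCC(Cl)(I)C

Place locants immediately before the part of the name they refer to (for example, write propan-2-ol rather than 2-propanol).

The longest chain bearing the multiple bond is 5 carbons long (pentane).
There is one C=C double bond, indicated by the ending -ene.
Number the chain so that numbering from this end puts the double bond at C-1 rather than C-4.
That gives the double bond between C-1 and C-2; a chloro group at C-4; an iodo group at C-4.
The substituents are ordered alphabetically, ignoring any di-/tri- multipliers.
Assembling the pieces gives 4-chloro-4-iodopent-1-ene.

4-chloro-4-iodopent-1-ene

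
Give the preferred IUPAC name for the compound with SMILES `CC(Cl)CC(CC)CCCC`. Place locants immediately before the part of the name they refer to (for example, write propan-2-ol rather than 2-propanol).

The parent chain contains 8 carbons (octane).
Number the chain so that the substituent locant set {2,4} is lower than {5,7} at the first point of difference.
With this numbering: a chloro group at C-2; an ethyl group at C-4.
The substituents are ordered alphabetically, ignoring any di-/tri- multipliers.
The name is 2-chloro-4-ethyloctane.

2-chloro-4-ethyloctane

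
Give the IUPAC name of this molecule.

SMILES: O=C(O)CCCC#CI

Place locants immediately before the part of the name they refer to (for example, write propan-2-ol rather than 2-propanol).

6-iodohex-5-ynoic acid

The longest chain bearing the –COOH group and the multiple bond is 6 carbons long (hexane).
A carboxylic acid (terminal –COOH) is the principal characteristic group, giving the suffix -oic acid.
A C≡C triple bond in the chain gives the infix -yne-.
The numbering direction is chosen so that the carboxylic acid carbon is C-1 by definition.
That gives the triple bond between C-5 and C-6; an iodo group at C-6.
The name is 6-iodohex-5-ynoic acid.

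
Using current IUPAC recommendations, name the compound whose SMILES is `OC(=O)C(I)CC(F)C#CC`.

The longest chain bearing the –COOH group and the multiple bond is 7 carbons long (heptane).
A carboxylic acid (terminal –COOH) is the principal characteristic group, giving the suffix -oic acid.
A C≡C triple bond in the chain gives the infix -yne-.
The numbering direction is chosen so that the carboxylic acid carbon is C-1 by definition.
That gives the triple bond between C-5 and C-6; a fluoro group at C-4; an iodo group at C-2.
The substituents are ordered alphabetically, ignoring any di-/tri- multipliers.
Assembling the pieces gives 4-fluoro-2-iodohept-5-ynoic acid.

4-fluoro-2-iodohept-5-ynoic acid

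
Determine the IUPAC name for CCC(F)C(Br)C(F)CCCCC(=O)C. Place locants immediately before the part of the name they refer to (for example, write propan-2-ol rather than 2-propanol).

8-bromo-7,9-difluoroundecan-2-one

The longest chain bearing the carbonyl is 11 carbons long (undecane).
The principal characteristic group is a ketone (C=O on an internal carbon), named with the suffix -one.
Choose the numbering such that numbering from this end puts the carbonyl group at C-2 rather than C-10.
This places the carbonyl at C-2; a bromo group at C-8; fluoro groups at C-7 and C-9.
Prefixes are listed alphabetically: bromo, fluoro.
Assembling the pieces gives 8-bromo-7,9-difluoroundecan-2-one.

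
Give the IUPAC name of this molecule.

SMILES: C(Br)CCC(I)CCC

The parent chain contains 7 carbons (heptane).
Choose the numbering such that the substituent locant set {1,4} is lower than {4,7} at the first point of difference.
That gives a bromo group at C-1; an iodo group at C-4.
The substituents are ordered alphabetically, ignoring any di-/tri- multipliers.
Putting it together: 1-bromo-4-iodoheptane.

1-bromo-4-iodoheptane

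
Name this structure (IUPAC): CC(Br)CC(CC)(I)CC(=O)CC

Counting along the main chain through the carbonyl gives 8 carbons: the parent is octane.
The principal characteristic group is a ketone (C=O on an internal carbon), named with the suffix -one.
Choose the numbering such that numbering from this end puts the carbonyl group at C-3 rather than C-6.
This places the carbonyl at C-3; a bromo group at C-7; an ethyl group at C-5; an iodo group at C-5.
Substituent prefixes are cited in alphabetical order (multiplying prefixes like di-/tri- are ignored for ordering).
The name is 7-bromo-5-ethyl-5-iodooctan-3-one.

7-bromo-5-ethyl-5-iodooctan-3-one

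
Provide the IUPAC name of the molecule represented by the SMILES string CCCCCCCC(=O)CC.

The longest carbon chain that includes the carbonyl has 10 carbons, so the parent hydride is decane.
A ketone (C=O on an internal carbon) is the principal characteristic group, giving the suffix -one.
The numbering direction is chosen so that numbering from this end puts the carbonyl group at C-3 rather than C-8.
With this numbering: the carbonyl at C-3.
Assembling the pieces gives decan-3-one.

decan-3-one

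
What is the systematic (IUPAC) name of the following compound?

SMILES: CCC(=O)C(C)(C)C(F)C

The longest carbon chain that includes the carbonyl has 6 carbons, so the parent hydride is hexane.
The principal characteristic group is a ketone (C=O on an internal carbon), named with the suffix -one.
Number the chain so that numbering from this end puts the carbonyl group at C-3 rather than C-4.
With this numbering: the carbonyl at C-3; a fluoro group at C-5; two methyl groups at C-4.
Prefixes are listed alphabetically: fluoro, methyl.
Putting it together: 5-fluoro-4,4-dimethylhexan-3-one.

5-fluoro-4,4-dimethylhexan-3-one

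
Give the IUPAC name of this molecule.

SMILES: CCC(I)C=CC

4-iodohex-2-ene

The longest chain bearing the multiple bond is 6 carbons long (hexane).
A C=C double bond in the chain gives the infix -ene-.
Choose the numbering such that numbering from this end puts the double bond at C-2 rather than C-4.
This places the double bond between C-2 and C-3; an iodo group at C-4.
The name is 4-iodohex-2-ene.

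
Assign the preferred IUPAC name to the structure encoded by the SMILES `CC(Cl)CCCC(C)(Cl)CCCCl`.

1,4,8-trichloro-4-methylnonane

The parent chain contains 9 carbons (nonane).
Choose the numbering such that the substituent locant set {1,4,4,8} is lower than {2,6,6,9} at the first point of difference.
That gives chloro groups at C-1 and C-4 and C-8; a methyl group at C-4.
The substituents are ordered alphabetically, ignoring any di-/tri- multipliers.
Putting it together: 1,4,8-trichloro-4-methylnonane.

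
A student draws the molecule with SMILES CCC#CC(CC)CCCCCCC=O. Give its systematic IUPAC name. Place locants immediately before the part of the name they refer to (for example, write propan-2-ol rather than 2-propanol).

8-ethyldodec-9-ynal

The longest chain bearing the –CHO group and the multiple bond is 12 carbons long (dodecane).
The principal characteristic group is an aldehyde (terminal –CHO), named with the suffix -al.
The chain contains a C≡C triple bond, so the unsaturation ending is -yne.
The numbering direction is chosen so that the aldehyde carbon is C-1 by definition.
With this numbering: the triple bond between C-9 and C-10; an ethyl group at C-8.
Assembling the pieces gives 8-ethyldodec-9-ynal.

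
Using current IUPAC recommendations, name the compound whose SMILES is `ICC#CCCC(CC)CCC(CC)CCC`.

6,9-diethyl-1-iodododec-2-yne

Counting along the main chain through the multiple bond gives 12 carbons: the parent is dodecane.
A C≡C triple bond in the chain gives the infix -yne-.
Number the chain so that numbering from this end puts the triple bond at C-2 rather than C-10.
With this numbering: the triple bond between C-2 and C-3; ethyl groups at C-6 and C-9; an iodo group at C-1.
The substituents are ordered alphabetically, ignoring any di-/tri- multipliers.
Putting it together: 6,9-diethyl-1-iodododec-2-yne.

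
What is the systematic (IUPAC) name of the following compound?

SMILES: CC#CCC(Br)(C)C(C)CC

Counting along the main chain through the multiple bond gives 8 carbons: the parent is octane.
The chain contains a C≡C triple bond, so the unsaturation ending is -yne.
The numbering direction is chosen so that numbering from this end puts the triple bond at C-2 rather than C-6.
With this numbering: the triple bond between C-2 and C-3; a bromo group at C-5; methyl groups at C-5 and C-6.
The substituents are ordered alphabetically, ignoring any di-/tri- multipliers.
Putting it together: 5-bromo-5,6-dimethyloct-2-yne.

5-bromo-5,6-dimethyloct-2-yne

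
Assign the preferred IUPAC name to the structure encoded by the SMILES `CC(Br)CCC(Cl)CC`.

The longest continuous carbon chain has 7 atoms, so the parent hydride is heptane.
Choose the numbering such that the substituent locant set {2,5} is lower than {3,6} at the first point of difference.
That gives a bromo group at C-2; a chloro group at C-5.
Prefixes are listed alphabetically: bromo, chloro.
Putting it together: 2-bromo-5-chloroheptane.

2-bromo-5-chloroheptane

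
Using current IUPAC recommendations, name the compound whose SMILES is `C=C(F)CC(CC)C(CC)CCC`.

4,5-diethyl-2-fluorooct-1-ene

The longest carbon chain that includes the multiple bond has 8 carbons, so the parent hydride is octane.
There is one C=C double bond, indicated by the ending -ene.
The numbering direction is chosen so that numbering from this end puts the double bond at C-1 rather than C-7.
This places the double bond between C-1 and C-2; ethyl groups at C-4 and C-5; a fluoro group at C-2.
Prefixes are listed alphabetically: ethyl, fluoro.
Putting it together: 4,5-diethyl-2-fluorooct-1-ene.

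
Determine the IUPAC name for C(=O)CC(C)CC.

3-methylpentanal

The longest carbon chain that includes the –CHO group has 5 carbons, so the parent hydride is pentane.
An aldehyde (terminal –CHO) is the principal characteristic group, giving the suffix -al.
The numbering direction is chosen so that the aldehyde carbon is C-1 by definition.
This places a methyl group at C-3.
The name is 3-methylpentanal.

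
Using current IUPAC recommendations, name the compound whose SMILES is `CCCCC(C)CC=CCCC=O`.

7-methylundec-4-enal

Counting along the main chain through the –CHO group and the multiple bond gives 11 carbons: the parent is undecane.
The principal characteristic group is an aldehyde (terminal –CHO), named with the suffix -al.
The chain contains a C=C double bond, so the unsaturation ending is -ene.
Number the chain so that the aldehyde carbon is C-1 by definition.
This places the double bond between C-4 and C-5; a methyl group at C-7.
The name is 7-methylundec-4-enal.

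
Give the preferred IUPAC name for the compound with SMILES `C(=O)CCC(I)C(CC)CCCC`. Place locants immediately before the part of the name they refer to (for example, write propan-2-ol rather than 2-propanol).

The longest carbon chain that includes the –CHO group has 9 carbons, so the parent hydride is nonane.
The principal characteristic group is an aldehyde (terminal –CHO), named with the suffix -al.
Number the chain so that the aldehyde carbon is C-1 by definition.
This places an ethyl group at C-5; an iodo group at C-4.
Substituent prefixes are cited in alphabetical order (multiplying prefixes like di-/tri- are ignored for ordering).
Assembling the pieces gives 5-ethyl-4-iodononanal.

5-ethyl-4-iodononanal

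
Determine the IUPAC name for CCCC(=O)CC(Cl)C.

2-chloroheptan-4-one

Counting along the main chain through the carbonyl gives 7 carbons: the parent is heptane.
The principal characteristic group is a ketone (C=O on an internal carbon), named with the suffix -one.
Choose the numbering such that the substituent locant set {2} is lower than {6} at the first point of difference.
With this numbering: the carbonyl at C-4; a chloro group at C-2.
Assembling the pieces gives 2-chloroheptan-4-one.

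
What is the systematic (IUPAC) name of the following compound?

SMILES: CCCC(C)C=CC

4-methylhept-2-ene

Counting along the main chain through the multiple bond gives 7 carbons: the parent is heptane.
The chain contains a C=C double bond, so the unsaturation ending is -ene.
Choose the numbering such that numbering from this end puts the double bond at C-2 rather than C-5.
That gives the double bond between C-2 and C-3; a methyl group at C-4.
The name is 4-methylhept-2-ene.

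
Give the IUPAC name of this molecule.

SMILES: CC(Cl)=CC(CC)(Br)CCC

4-bromo-2-chloro-4-ethylhept-2-ene

Counting along the main chain through the multiple bond gives 7 carbons: the parent is heptane.
The chain contains a C=C double bond, so the unsaturation ending is -ene.
The numbering direction is chosen so that numbering from this end puts the double bond at C-2 rather than C-5.
With this numbering: the double bond between C-2 and C-3; a bromo group at C-4; a chloro group at C-2; an ethyl group at C-4.
Prefixes are listed alphabetically: bromo, chloro, ethyl.
Assembling the pieces gives 4-bromo-2-chloro-4-ethylhept-2-ene.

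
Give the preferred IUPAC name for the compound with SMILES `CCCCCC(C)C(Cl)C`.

The longest carbon chain is 8 atoms: the parent is octane.
The numbering direction is chosen so that the substituent locant set {2,3} is lower than {6,7} at the first point of difference.
That gives a chloro group at C-2; a methyl group at C-3.
The substituents are ordered alphabetically, ignoring any di-/tri- multipliers.
Putting it together: 2-chloro-3-methyloctane.

2-chloro-3-methyloctane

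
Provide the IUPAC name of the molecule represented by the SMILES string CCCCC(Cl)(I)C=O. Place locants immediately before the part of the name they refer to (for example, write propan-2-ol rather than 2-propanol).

Counting along the main chain through the –CHO group gives 6 carbons: the parent is hexane.
An aldehyde (terminal –CHO) is the principal characteristic group, giving the suffix -al.
The numbering direction is chosen so that the aldehyde carbon is C-1 by definition.
That gives a chloro group at C-2; an iodo group at C-2.
The substituents are ordered alphabetically, ignoring any di-/tri- multipliers.
Assembling the pieces gives 2-chloro-2-iodohexanal.

2-chloro-2-iodohexanal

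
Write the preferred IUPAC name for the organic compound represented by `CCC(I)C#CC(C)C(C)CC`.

3-iodo-6,7-dimethylnon-4-yne

Counting along the main chain through the multiple bond gives 9 carbons: the parent is nonane.
There is one C≡C triple bond, indicated by the ending -yne.
The numbering direction is chosen so that numbering from this end puts the triple bond at C-4 rather than C-5.
That gives the triple bond between C-4 and C-5; an iodo group at C-3; methyl groups at C-6 and C-7.
Prefixes are listed alphabetically: iodo, methyl.
Putting it together: 3-iodo-6,7-dimethylnon-4-yne.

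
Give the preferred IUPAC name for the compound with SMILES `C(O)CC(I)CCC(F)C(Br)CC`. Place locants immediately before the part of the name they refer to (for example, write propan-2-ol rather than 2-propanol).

The longest chain bearing the –OH group is 9 carbons long (nonane).
The principal characteristic group is an alcohol (–OH), named with the suffix -ol.
Choose the numbering such that numbering from this end puts the hydroxyl group at C-1 rather than C-9.
With this numbering: the hydroxyl at C-1; a bromo group at C-7; a fluoro group at C-6; an iodo group at C-3.
The substituents are ordered alphabetically, ignoring any di-/tri- multipliers.
Assembling the pieces gives 7-bromo-6-fluoro-3-iodononan-1-ol.

7-bromo-6-fluoro-3-iodononan-1-ol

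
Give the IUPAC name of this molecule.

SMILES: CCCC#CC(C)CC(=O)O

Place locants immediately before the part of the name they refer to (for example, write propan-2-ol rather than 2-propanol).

The longest chain bearing the –COOH group and the multiple bond is 8 carbons long (octane).
The principal characteristic group is a carboxylic acid (terminal –COOH), named with the suffix -oic acid.
There is one C≡C triple bond, indicated by the ending -yne.
The numbering direction is chosen so that the carboxylic acid carbon is C-1 by definition.
With this numbering: the triple bond between C-4 and C-5; a methyl group at C-3.
Assembling the pieces gives 3-methyloct-4-ynoic acid.

3-methyloct-4-ynoic acid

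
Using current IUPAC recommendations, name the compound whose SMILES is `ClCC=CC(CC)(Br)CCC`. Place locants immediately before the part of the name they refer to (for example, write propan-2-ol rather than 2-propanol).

4-bromo-1-chloro-4-ethylhept-2-ene

Counting along the main chain through the multiple bond gives 7 carbons: the parent is heptane.
The chain contains a C=C double bond, so the unsaturation ending is -ene.
Choose the numbering such that numbering from this end puts the double bond at C-2 rather than C-5.
This places the double bond between C-2 and C-3; a bromo group at C-4; a chloro group at C-1; an ethyl group at C-4.
Substituent prefixes are cited in alphabetical order (multiplying prefixes like di-/tri- are ignored for ordering).
Putting it together: 4-bromo-1-chloro-4-ethylhept-2-ene.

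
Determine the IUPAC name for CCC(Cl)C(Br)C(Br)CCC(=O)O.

The longest chain bearing the –COOH group is 8 carbons long (octane).
The principal characteristic group is a carboxylic acid (terminal –COOH), named with the suffix -oic acid.
The numbering direction is chosen so that the carboxylic acid carbon is C-1 by definition.
That gives bromo groups at C-4 and C-5; a chloro group at C-6.
Prefixes are listed alphabetically: bromo, chloro.
The name is 4,5-dibromo-6-chlorooctanoic acid.

4,5-dibromo-6-chlorooctanoic acid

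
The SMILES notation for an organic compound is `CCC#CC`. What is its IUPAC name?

pent-2-yne

The longest carbon chain that includes the multiple bond has 5 carbons, so the parent hydride is pentane.
There is one C≡C triple bond, indicated by the ending -yne.
The numbering direction is chosen so that numbering from this end puts the triple bond at C-2 rather than C-3.
That gives the triple bond between C-2 and C-3.
Assembling the pieces gives pent-2-yne.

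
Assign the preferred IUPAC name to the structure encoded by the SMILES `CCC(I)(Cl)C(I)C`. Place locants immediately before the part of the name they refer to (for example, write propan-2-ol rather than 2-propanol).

The parent chain contains 5 carbons (pentane).
Choose the numbering such that the substituent locant set {2,3,3} is lower than {3,3,4} at the first point of difference.
With this numbering: a chloro group at C-3; iodo groups at C-2 and C-3.
The substituents are ordered alphabetically, ignoring any di-/tri- multipliers.
The name is 3-chloro-2,3-diiodopentane.

3-chloro-2,3-diiodopentane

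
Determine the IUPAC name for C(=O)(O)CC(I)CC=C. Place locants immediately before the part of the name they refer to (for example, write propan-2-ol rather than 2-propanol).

3-iodohex-5-enoic acid

The longest chain bearing the –COOH group and the multiple bond is 6 carbons long (hexane).
The highest-priority functional group is a carboxylic acid (terminal –COOH), so the name ends in -oic acid.
There is one C=C double bond, indicated by the ending -ene.
The numbering direction is chosen so that the carboxylic acid carbon is C-1 by definition.
This places the double bond between C-5 and C-6; an iodo group at C-3.
The name is 3-iodohex-5-enoic acid.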